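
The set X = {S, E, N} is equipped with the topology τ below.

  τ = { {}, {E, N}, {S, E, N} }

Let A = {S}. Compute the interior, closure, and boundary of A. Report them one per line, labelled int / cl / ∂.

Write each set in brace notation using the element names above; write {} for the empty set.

interior: largest open inside A is {} (from {})
cl via duality: int({E, N}) = {E, N}, so X∖{E, N} = {S}
cl∖int = {S}

int(A) = {}
cl(A)  = {S}
∂A     = {S}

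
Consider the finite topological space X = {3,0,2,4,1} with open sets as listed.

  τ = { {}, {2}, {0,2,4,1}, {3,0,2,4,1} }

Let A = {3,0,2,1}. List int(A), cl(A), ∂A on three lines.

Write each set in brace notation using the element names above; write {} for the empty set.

interior: largest open inside A is {2} (from {}, {2})
cl via duality: int({4}) = {}, so X∖{} = {3,0,2,4,1}
cl∖int = {3,0,4,1}

int(A) = {2}
cl(A)  = {3,0,2,4,1}
∂A     = {3,0,4,1}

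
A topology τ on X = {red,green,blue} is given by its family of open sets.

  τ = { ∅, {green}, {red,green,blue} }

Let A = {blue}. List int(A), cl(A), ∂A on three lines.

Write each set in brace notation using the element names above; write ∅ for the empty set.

open subsets of A: ∅; so int(A) = ∅
closure: X∖int(X∖A) = X∖{green} = {red,blue}
∂A = {red,blue} minus ∅ = {red,blue}

int(A) = ∅
cl(A)  = {red,blue}
∂A     = {red,blue}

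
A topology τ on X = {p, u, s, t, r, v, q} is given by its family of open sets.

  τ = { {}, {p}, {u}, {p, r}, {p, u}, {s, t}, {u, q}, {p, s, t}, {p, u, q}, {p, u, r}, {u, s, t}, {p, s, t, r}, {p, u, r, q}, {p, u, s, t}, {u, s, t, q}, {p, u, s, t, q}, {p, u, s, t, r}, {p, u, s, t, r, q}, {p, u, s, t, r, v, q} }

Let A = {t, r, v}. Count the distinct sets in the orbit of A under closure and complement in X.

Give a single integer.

10

complement {p, u, s, q}; its interior {p, u, q}; cl(A) = X∖{p, u, q} = {s, t, r, v}
With k = closure, c = complement:
  1. A     = {t, r, v}
  2. kA    = {s, t, r, v}
  3. cA    = {p, u, s, q}
  4. ckA   = {p, u, q}
  5. kcA   = {p, u, s, t, r, v, q}
  6. kckA  = {p, u, r, v, q}
  7. ckcA  = {}
  8. ckckA = {s, t}
  9. kckckA = {s, t, v}
  10. ckckckA = {p, u, r, q}
k, c of each give nothing new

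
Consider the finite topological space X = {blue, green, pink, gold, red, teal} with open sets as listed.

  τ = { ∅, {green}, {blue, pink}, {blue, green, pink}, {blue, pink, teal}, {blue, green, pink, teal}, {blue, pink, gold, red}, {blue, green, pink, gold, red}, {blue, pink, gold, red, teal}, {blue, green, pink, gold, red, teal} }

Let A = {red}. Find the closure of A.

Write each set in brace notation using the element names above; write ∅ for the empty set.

{gold, red}

cl via duality: int({blue, green, pink, gold, teal}) = {blue, green, pink, teal}, so X∖{blue, green, pink, teal} = {gold, red}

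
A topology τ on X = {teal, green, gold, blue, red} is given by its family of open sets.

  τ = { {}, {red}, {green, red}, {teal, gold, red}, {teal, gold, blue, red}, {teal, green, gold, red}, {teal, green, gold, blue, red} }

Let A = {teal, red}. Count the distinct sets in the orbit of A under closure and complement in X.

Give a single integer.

closure: X∖int(X∖A) = X∖{} = {teal, green, gold, blue, red}
Let k=closure and c=complement:
  1. A     = {teal, red}
  2. kA    = {teal, green, gold, blue, red}
  3. cA    = {green, gold, blue}
  4. ckA   = {}
  5. kcA   = {teal, green, gold, blue}
  6. ckcA  = {red}
— saturated at 6

6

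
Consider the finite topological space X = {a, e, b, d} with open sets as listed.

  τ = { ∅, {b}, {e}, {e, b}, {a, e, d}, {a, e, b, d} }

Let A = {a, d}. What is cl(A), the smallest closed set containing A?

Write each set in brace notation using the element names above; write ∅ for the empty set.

X∖A={e, b}, int(X∖A)={e, b}, hence cl(A)={a, d}

{a, d}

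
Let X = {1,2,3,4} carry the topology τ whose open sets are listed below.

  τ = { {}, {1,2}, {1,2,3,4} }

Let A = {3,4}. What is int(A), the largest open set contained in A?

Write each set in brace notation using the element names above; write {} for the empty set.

{}

open subsets of A: {}; so int(A) = {}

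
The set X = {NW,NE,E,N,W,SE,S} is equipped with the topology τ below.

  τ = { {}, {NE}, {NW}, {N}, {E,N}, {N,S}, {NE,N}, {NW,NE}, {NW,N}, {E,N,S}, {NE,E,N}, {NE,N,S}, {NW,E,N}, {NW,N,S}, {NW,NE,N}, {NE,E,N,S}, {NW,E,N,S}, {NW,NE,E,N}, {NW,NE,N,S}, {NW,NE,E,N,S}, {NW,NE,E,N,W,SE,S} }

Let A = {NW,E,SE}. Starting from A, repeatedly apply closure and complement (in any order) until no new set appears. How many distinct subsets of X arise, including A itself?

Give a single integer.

cl via duality: int({NE,N,W,S}) = {NE,N,S}, so X∖{NE,N,S} = {NW,E,W,SE}
Write k for closure, c for complement:
  1. A     = {NW,E,SE}
  2. kA    = {NW,E,W,SE}
  3. cA    = {NE,N,W,S}
  4. ckA   = {NE,N,S}
  5. kcA   = {NE,E,N,W,SE,S}
  6. ckcA  = {NW}
  7. kckcA = {NW,W,SE}
  8. ckckcA = {NE,E,N,S}
applying k or c yields no new set

8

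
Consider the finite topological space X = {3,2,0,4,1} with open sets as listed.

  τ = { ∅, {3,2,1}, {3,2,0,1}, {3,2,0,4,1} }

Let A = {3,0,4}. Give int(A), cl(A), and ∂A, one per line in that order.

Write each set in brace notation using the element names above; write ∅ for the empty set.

U open, U⊆A: ∅. int(A) = ⋃ = ∅
X∖A={2,1}, int(X∖A)=∅, hence cl(A)={3,2,0,4,1}
∂A: remove int from cl → {3,2,0,4,1}

int(A) = ∅
cl(A)  = {3,2,0,4,1}
∂A     = {3,2,0,4,1}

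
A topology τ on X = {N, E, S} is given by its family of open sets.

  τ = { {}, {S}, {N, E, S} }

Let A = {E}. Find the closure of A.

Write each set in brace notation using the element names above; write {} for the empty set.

{N, E}

X∖A={N, S}, int(X∖A)={S}, hence cl(A)={N, E}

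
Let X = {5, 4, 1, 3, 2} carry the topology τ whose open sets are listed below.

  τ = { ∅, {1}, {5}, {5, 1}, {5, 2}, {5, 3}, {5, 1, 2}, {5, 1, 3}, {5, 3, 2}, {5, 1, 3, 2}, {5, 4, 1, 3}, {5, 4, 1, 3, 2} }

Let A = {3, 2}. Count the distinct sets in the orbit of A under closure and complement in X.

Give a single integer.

X∖A={5, 4, 1}, int(X∖A)={5, 1}, hence cl(A)={4, 3, 2}
Orbit (k=closure, c=complement):
  1. A     = {3, 2}
  2. kA    = {4, 3, 2}
  3. cA    = {5, 4, 1}
  4. ckA   = {5, 1}
  5. kcA   = {5, 4, 1, 3, 2}
  6. ckcA  = ∅
(closed under both — stop)

6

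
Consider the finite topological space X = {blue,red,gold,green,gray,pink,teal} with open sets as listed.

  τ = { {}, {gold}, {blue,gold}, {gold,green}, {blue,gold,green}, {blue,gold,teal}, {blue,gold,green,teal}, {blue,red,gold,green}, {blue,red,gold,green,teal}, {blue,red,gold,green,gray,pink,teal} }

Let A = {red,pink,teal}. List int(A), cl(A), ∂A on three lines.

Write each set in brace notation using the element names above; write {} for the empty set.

U open, U⊆A: {}. int(A) = ⋃ = {}
X∖A={blue,gold,green,gray}, int(X∖A)={blue,gold,green}, hence cl(A)={red,gray,pink,teal}
∂A: remove int from cl → {red,gray,pink,teal}

int(A) = {}
cl(A)  = {red,gray,pink,teal}
∂A     = {red,gray,pink,teal}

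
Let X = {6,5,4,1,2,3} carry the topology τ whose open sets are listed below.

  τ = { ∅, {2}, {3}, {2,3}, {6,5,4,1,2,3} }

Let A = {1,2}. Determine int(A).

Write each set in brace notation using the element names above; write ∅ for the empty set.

{2}

U open, U⊆A: ∅, {2}. int(A) = ⋃ = {2}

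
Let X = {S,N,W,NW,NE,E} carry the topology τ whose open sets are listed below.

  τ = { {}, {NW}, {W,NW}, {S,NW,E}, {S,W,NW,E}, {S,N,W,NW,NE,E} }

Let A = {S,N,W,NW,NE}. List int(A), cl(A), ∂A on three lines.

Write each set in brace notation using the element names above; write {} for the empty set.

int(A) = {W,NW}
cl(A)  = {S,N,W,NW,NE,E}
∂A     = {S,N,NE,E}

open subsets of A: {}, {NW}, {W,NW}; so int(A) = {W,NW}
closure: X∖int(X∖A) = X∖{} = {S,N,W,NW,NE,E}
∂A = {S,N,W,NW,NE,E} minus {W,NW} = {S,N,NE,E}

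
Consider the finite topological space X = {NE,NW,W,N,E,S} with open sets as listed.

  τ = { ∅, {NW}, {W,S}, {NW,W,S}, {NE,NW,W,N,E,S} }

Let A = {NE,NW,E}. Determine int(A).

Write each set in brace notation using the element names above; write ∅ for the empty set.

{NW}

opens ⊆ A: ∅, {NW}; union → int = {NW}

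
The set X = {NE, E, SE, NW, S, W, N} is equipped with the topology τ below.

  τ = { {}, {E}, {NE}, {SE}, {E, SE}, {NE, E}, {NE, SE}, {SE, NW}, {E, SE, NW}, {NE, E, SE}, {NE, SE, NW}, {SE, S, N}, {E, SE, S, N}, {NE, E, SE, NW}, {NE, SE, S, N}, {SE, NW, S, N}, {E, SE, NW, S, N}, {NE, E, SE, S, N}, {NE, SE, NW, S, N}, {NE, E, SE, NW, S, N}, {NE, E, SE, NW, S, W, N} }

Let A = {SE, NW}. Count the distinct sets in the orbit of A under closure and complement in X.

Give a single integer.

closure: X∖int(X∖A) = X∖{NE, E} = {SE, NW, S, W, N}
Let k=closure and c=complement:
  1. A     = {SE, NW}
  2. kA    = {SE, NW, S, W, N}
  3. cA    = {NE, E, S, W, N}
  4. ckA   = {NE, E}
  5. kckA  = {NE, E, W}
  6. ckckA = {SE, NW, S, N}
— saturated at 6

6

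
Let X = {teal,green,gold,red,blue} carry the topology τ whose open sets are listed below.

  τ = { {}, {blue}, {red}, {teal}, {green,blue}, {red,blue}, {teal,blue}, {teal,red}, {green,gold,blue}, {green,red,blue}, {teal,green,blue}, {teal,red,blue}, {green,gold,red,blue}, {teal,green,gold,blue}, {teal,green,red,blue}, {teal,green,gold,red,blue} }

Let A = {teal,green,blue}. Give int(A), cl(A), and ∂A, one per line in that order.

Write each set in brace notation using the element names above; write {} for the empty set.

int(A) = {teal,green,blue}
cl(A)  = {teal,green,gold,blue}
∂A     = {gold}

interior: largest open inside A is {teal,green,blue} (from {}, {teal}, {blue}, {teal,blue}, {green,blue}, {teal,green,blue})
cl via duality: int({gold,red}) = {red}, so X∖{red} = {teal,green,gold,blue}
cl∖int = {gold}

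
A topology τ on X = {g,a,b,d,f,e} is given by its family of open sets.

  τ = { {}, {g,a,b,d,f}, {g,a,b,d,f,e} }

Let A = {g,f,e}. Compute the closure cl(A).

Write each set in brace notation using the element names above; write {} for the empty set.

{g,a,b,d,f,e}

cl via duality: int({a,b,d}) = {}, so X∖{} = {g,a,b,d,f,e}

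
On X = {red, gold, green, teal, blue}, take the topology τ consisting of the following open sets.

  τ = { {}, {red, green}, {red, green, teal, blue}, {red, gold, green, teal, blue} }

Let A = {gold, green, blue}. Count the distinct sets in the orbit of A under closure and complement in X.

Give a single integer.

X∖A={red, teal}, int(X∖A)={}, hence cl(A)={red, gold, green, teal, blue}
Orbit (k=closure, c=complement):
  1. A     = {gold, green, blue}
  2. kA    = {red, gold, green, teal, blue}
  3. cA    = {red, teal}
  4. ckA   = {}
(closed under both — stop)

4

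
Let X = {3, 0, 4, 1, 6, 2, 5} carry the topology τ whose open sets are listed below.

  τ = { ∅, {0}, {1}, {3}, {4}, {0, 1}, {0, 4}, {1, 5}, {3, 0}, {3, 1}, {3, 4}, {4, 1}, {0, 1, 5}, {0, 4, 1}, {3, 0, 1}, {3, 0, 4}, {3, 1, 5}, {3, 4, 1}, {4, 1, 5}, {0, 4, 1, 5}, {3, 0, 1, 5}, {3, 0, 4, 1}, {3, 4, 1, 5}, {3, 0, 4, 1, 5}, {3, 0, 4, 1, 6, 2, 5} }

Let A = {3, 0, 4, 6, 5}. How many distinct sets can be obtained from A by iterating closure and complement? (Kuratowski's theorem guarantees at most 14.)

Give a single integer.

8

X∖A={1, 2}, int(X∖A)={1}, hence cl(A)={3, 0, 4, 6, 2, 5}
Orbit (k=closure, c=complement):
  1. A     = {3, 0, 4, 6, 5}
  2. kA    = {3, 0, 4, 6, 2, 5}
  3. cA    = {1, 2}
  4. ckA   = {1}
  5. kcA   = {1, 6, 2, 5}
  6. ckcA  = {3, 0, 4}
  7. kckcA = {3, 0, 4, 6, 2}
  8. ckckcA = {1, 5}
(closed under both — stop)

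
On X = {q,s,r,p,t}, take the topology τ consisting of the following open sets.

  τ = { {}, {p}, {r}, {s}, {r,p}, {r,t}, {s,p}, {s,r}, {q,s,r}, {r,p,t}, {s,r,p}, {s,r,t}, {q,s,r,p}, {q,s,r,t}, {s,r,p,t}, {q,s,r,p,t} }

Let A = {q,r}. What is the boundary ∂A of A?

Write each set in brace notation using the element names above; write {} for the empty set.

interior: largest open inside A is {r} (from {}, {r})
cl via duality: int({s,p,t}) = {s,p}, so X∖{s,p} = {q,r,t}
cl∖int = {q,t}

{q,t}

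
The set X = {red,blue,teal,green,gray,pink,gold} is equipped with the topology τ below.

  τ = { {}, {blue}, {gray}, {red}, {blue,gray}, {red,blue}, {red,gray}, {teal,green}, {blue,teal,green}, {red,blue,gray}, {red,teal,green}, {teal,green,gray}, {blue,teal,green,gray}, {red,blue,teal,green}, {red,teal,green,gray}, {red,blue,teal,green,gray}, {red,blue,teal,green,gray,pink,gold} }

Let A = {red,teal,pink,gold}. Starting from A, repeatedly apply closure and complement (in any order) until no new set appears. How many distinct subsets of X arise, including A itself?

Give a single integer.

10

X∖A={blue,green,gray}, int(X∖A)={blue,gray}, hence cl(A)={red,teal,green,pink,gold}
Orbit (k=closure, c=complement):
  1. A     = {red,teal,pink,gold}
  2. kA    = {red,teal,green,pink,gold}
  3. cA    = {blue,green,gray}
  4. ckA   = {blue,gray}
  5. kcA   = {blue,teal,green,gray,pink,gold}
  6. kckA  = {blue,gray,pink,gold}
  7. ckcA  = {red}
  8. ckckA = {red,teal,green}
  9. kckcA = {red,pink,gold}
  10. ckckcA = {blue,teal,green,gray}
(closed under both — stop)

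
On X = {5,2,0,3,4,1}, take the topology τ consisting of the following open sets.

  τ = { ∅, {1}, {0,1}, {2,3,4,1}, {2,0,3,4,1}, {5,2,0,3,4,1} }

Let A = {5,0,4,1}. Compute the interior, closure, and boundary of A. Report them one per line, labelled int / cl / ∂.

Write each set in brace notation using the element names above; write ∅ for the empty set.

int(A) = {0,1}
cl(A)  = {5,2,0,3,4,1}
∂A     = {5,2,3,4}

U open, U⊆A: ∅, {1}, {0,1}. int(A) = ⋃ = {0,1}
X∖A={2,3}, int(X∖A)=∅, hence cl(A)={5,2,0,3,4,1}
∂A: remove int from cl → {5,2,3,4}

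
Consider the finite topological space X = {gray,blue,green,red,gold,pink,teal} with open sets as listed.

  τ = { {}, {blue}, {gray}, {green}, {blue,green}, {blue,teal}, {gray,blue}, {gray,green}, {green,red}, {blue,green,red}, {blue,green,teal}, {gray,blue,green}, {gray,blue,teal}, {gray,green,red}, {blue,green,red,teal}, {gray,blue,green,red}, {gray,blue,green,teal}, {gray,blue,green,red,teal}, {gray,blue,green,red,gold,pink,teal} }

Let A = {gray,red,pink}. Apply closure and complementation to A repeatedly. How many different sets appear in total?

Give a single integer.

closure: X∖int(X∖A) = X∖{blue,green,teal} = {gray,red,gold,pink}
Let k=closure and c=complement:
  1. A     = {gray,red,pink}
  2. kA    = {gray,red,gold,pink}
  3. cA    = {blue,green,gold,teal}
  4. ckA   = {blue,green,teal}
  5. kcA   = {blue,green,red,gold,pink,teal}
  6. ckcA  = {gray}
  7. kckcA = {gray,gold,pink}
  8. ckckcA = {blue,green,red,teal}
— saturated at 8

8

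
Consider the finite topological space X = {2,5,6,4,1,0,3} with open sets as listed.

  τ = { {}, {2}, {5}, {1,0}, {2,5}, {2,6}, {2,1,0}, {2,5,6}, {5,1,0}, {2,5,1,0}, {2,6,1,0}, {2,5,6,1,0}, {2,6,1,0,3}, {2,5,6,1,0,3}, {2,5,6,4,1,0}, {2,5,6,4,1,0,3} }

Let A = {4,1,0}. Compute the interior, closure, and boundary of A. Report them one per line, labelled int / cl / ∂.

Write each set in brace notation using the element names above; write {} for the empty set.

int(A) = {1,0}
cl(A)  = {4,1,0,3}
∂A     = {4,3}

interior: largest open inside A is {1,0} (from {}, {1,0})
cl via duality: int({2,5,6,3}) = {2,5,6}, so X∖{2,5,6} = {4,1,0,3}
cl∖int = {4,3}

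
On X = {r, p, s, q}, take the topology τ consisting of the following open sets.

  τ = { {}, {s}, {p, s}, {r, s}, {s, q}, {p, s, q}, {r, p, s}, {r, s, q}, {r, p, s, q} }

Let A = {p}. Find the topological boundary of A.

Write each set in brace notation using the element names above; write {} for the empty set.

U open, U⊆A: {}. int(A) = ⋃ = {}
X∖A={r, s, q}, int(X∖A)={r, s, q}, hence cl(A)={p}
∂A: remove int from cl → {p}

{p}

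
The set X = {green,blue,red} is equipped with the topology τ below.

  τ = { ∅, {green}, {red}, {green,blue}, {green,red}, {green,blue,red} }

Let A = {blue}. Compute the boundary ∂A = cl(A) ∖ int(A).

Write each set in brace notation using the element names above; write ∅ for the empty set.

{blue}

open subsets of A: ∅; so int(A) = ∅
closure: X∖int(X∖A) = X∖{green,red} = {blue}
∂A = {blue} minus ∅ = {blue}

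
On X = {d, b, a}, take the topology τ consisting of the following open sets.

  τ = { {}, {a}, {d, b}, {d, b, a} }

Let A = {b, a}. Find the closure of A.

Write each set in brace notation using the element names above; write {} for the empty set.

{d, b, a}

X∖A={d}, int(X∖A)={}, hence cl(A)={d, b, a}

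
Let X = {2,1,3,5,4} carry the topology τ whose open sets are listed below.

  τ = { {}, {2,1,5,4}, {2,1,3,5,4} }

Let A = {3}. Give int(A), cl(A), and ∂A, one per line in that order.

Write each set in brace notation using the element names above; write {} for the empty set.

open subsets of A: {}; so int(A) = {}
closure: X∖int(X∖A) = X∖{2,1,5,4} = {3}
∂A = {3} minus {} = {3}

int(A) = {}
cl(A)  = {3}
∂A     = {3}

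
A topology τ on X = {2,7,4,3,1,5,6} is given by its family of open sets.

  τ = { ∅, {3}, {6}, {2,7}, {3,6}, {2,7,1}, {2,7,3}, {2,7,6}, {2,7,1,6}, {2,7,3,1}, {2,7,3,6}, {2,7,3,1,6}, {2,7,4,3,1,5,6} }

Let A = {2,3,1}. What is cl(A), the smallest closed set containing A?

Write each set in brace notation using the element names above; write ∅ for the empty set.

{2,7,4,3,1,5}

complement {7,4,5,6}; its interior {6}; cl(A) = X∖{6} = {2,7,4,3,1,5}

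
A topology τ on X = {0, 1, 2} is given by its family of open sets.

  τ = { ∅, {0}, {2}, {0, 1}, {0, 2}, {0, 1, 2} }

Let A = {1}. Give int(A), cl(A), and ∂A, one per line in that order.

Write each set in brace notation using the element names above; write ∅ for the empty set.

interior: largest open inside A is ∅ (from ∅)
cl via duality: int({0, 2}) = {0, 2}, so X∖{0, 2} = {1}
cl∖int = {1}

int(A) = ∅
cl(A)  = {1}
∂A     = {1}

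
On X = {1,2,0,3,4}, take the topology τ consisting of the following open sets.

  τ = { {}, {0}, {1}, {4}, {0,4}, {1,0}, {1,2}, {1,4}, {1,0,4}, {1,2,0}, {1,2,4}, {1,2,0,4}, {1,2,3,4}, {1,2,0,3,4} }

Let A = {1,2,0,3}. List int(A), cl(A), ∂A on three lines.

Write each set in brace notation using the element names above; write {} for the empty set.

open subsets of A: {}, {0}, {1}, {1,2}, {1,0}, {1,2,0}; so int(A) = {1,2,0}
closure: X∖int(X∖A) = X∖{4} = {1,2,0,3}
∂A = {1,2,0,3} minus {1,2,0} = {3}

int(A) = {1,2,0}
cl(A)  = {1,2,0,3}
∂A     = {3}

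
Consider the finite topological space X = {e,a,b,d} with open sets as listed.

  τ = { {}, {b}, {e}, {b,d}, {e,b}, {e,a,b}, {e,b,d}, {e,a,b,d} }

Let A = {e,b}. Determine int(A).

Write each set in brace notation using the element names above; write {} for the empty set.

interior: largest open inside A is {e,b} (from {}, {e}, {b}, {e,b})

{e,b}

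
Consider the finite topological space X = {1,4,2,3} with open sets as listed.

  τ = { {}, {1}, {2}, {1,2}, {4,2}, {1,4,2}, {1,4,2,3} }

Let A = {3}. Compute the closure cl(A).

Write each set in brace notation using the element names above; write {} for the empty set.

{3}

X∖A={1,4,2}, int(X∖A)={1,4,2}, hence cl(A)={3}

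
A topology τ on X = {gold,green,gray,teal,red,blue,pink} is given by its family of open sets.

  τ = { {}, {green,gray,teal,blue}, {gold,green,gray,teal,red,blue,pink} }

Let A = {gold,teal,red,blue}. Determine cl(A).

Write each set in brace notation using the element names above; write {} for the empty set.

{gold,green,gray,teal,red,blue,pink}

closure: X∖int(X∖A) = X∖{} = {gold,green,gray,teal,red,blue,pink}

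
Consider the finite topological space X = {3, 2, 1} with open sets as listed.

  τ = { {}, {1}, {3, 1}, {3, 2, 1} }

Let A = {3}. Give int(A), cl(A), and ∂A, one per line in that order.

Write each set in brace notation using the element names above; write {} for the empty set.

U open, U⊆A: {}. int(A) = ⋃ = {}
X∖A={2, 1}, int(X∖A)={1}, hence cl(A)={3, 2}
∂A: remove int from cl → {3, 2}

int(A) = {}
cl(A)  = {3, 2}
∂A     = {3, 2}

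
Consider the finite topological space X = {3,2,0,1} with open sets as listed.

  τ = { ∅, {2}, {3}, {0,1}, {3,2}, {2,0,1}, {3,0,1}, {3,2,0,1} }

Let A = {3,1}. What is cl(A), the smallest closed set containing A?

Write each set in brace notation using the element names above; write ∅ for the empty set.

{3,0,1}

X∖A={2,0}, int(X∖A)={2}, hence cl(A)={3,0,1}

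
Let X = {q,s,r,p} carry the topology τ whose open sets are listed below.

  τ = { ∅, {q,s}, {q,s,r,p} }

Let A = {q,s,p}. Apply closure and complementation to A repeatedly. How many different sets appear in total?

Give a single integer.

6

closure: X∖int(X∖A) = X∖∅ = {q,s,r,p}
Let k=closure and c=complement:
  1. A     = {q,s,p}
  2. kA    = {q,s,r,p}
  3. cA    = {r}
  4. ckA   = ∅
  5. kcA   = {r,p}
  6. ckcA  = {q,s}
— saturated at 6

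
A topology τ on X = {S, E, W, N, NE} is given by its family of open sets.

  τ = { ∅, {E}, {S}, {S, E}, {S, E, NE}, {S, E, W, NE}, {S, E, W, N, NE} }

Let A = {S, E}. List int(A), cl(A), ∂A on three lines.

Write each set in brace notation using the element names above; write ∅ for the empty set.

opens ⊆ A: ∅, {E}, {S}, {S, E}; union → int = {S, E}
complement {W, N, NE}; its interior ∅; cl(A) = X∖∅ = {S, E, W, N, NE}
boundary = {S, E, W, N, NE} ∖ {S, E} = {W, N, NE}

int(A) = {S, E}
cl(A)  = {S, E, W, N, NE}
∂A     = {W, N, NE}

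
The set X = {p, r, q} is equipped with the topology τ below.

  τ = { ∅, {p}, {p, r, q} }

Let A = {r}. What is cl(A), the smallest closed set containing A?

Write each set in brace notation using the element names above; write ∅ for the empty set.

{r, q}

cl via duality: int({p, q}) = {p}, so X∖{p} = {r, q}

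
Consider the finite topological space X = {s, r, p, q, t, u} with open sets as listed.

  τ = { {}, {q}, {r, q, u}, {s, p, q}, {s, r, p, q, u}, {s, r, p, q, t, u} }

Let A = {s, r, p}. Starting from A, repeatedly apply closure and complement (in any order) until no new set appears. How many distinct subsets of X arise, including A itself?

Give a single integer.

6

complement {q, t, u}; its interior {q}; cl(A) = X∖{q} = {s, r, p, t, u}
With k = closure, c = complement:
  1. A     = {s, r, p}
  2. kA    = {s, r, p, t, u}
  3. cA    = {q, t, u}
  4. ckA   = {q}
  5. kcA   = {s, r, p, q, t, u}
  6. ckcA  = {}
k, c of each give nothing new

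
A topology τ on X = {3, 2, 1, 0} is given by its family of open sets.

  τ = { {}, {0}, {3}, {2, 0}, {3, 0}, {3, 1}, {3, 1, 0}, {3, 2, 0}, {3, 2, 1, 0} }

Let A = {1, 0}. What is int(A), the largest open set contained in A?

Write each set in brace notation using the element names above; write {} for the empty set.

interior: largest open inside A is {0} (from {}, {0})

{0}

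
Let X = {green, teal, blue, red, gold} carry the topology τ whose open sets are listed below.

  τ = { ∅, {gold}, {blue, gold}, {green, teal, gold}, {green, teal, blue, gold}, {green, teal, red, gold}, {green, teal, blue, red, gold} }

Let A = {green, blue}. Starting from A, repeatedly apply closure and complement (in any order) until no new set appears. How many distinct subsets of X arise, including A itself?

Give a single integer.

X∖A={teal, red, gold}, int(X∖A)={gold}, hence cl(A)={green, teal, blue, red}
Orbit (k=closure, c=complement):
  1. A     = {green, blue}
  2. kA    = {green, teal, blue, red}
  3. cA    = {teal, red, gold}
  4. ckA   = {gold}
  5. kcA   = {green, teal, blue, red, gold}
  6. ckcA  = ∅
(closed under both — stop)

6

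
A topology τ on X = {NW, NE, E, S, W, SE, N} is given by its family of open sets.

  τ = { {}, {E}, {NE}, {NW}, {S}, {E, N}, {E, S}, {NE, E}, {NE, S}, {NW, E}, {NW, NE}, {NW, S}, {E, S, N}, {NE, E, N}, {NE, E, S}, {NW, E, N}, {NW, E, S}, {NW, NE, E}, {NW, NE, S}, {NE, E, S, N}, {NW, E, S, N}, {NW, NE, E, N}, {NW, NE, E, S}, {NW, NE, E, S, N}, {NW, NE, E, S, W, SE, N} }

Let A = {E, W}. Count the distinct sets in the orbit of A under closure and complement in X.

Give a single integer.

X∖A={NW, NE, S, SE, N}, int(X∖A)={NW, NE, S}, hence cl(A)={E, W, SE, N}
Orbit (k=closure, c=complement):
  1. A     = {E, W}
  2. kA    = {E, W, SE, N}
  3. cA    = {NW, NE, S, SE, N}
  4. ckA   = {NW, NE, S}
  5. kcA   = {NW, NE, S, W, SE, N}
  6. kckA  = {NW, NE, S, W, SE}
  7. ckcA  = {E}
  8. ckckA = {E, N}
(closed under both — stop)

8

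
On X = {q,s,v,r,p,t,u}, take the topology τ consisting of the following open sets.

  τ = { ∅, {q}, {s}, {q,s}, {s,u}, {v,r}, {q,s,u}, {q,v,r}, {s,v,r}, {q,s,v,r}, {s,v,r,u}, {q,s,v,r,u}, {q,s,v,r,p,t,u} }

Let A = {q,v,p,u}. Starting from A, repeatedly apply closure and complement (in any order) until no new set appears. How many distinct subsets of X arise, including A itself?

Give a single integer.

cl via duality: int({s,r,t}) = {s}, so X∖{s} = {q,v,r,p,t,u}
Write k for closure, c for complement:
  1. A     = {q,v,p,u}
  2. kA    = {q,v,r,p,t,u}
  3. cA    = {s,r,t}
  4. ckA   = {s}
  5. kcA   = {s,v,r,p,t,u}
  6. kckA  = {s,p,t,u}
  7. ckcA  = {q}
  8. ckckA = {q,v,r}
  9. kckcA = {q,p,t}
  10. kckckA = {q,v,r,p,t}
  11. ckckcA = {s,v,r,u}
  12. ckckckA = {s,u}
applying k or c yields no new set

12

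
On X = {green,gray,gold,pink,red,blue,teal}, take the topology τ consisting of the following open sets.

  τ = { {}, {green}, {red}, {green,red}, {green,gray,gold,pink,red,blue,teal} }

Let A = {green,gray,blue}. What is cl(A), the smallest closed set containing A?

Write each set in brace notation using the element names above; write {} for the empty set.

{green,gray,gold,pink,blue,teal}

cl via duality: int({gold,pink,red,teal}) = {red}, so X∖{red} = {green,gray,gold,pink,blue,teal}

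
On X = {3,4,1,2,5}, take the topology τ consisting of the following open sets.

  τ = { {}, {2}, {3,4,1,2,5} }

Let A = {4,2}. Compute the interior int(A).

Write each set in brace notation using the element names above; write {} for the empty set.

interior: largest open inside A is {2} (from {}, {2})

{2}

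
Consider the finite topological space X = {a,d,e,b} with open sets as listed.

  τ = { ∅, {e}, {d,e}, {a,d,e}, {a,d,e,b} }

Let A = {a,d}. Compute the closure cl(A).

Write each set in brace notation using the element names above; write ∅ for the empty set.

complement {e,b}; its interior {e}; cl(A) = X∖{e} = {a,d,b}

{a,d,b}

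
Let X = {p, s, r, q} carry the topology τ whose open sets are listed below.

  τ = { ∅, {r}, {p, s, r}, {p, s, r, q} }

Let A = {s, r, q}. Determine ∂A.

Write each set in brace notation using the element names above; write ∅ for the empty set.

open subsets of A: ∅, {r}; so int(A) = {r}
closure: X∖int(X∖A) = X∖∅ = {p, s, r, q}
∂A = {p, s, r, q} minus {r} = {p, s, q}

{p, s, q}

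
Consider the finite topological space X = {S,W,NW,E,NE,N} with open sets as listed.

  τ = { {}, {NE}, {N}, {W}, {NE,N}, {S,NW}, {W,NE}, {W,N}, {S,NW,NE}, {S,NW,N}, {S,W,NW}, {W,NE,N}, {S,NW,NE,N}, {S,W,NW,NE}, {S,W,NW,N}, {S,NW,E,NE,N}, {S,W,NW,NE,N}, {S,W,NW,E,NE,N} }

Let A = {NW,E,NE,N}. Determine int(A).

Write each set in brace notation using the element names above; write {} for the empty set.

{NE,N}

opens ⊆ A: {}, {N}, {NE}, {NE,N}; union → int = {NE,N}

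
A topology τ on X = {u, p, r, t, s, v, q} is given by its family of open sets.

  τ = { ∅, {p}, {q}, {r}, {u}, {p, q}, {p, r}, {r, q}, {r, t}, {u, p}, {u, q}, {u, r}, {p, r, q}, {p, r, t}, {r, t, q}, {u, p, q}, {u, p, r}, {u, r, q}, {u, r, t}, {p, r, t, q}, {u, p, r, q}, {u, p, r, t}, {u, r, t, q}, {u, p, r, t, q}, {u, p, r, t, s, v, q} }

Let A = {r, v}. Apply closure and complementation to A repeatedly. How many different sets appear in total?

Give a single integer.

8

complement {u, p, t, s, q}; its interior {u, p, q}; cl(A) = X∖{u, p, q} = {r, t, s, v}
With k = closure, c = complement:
  1. A     = {r, v}
  2. kA    = {r, t, s, v}
  3. cA    = {u, p, t, s, q}
  4. ckA   = {u, p, q}
  5. kcA   = {u, p, t, s, v, q}
  6. kckA  = {u, p, s, v, q}
  7. ckcA  = {r}
  8. ckckA = {r, t}
k, c of each give nothing new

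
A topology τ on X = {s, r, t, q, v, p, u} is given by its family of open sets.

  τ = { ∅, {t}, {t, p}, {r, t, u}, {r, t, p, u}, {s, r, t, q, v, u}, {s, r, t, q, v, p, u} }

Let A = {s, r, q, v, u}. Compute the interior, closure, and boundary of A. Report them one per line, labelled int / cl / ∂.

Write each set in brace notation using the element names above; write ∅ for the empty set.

int(A) = ∅
cl(A)  = {s, r, q, v, u}
∂A     = {s, r, q, v, u}

interior: largest open inside A is ∅ (from ∅)
cl via duality: int({t, p}) = {t, p}, so X∖{t, p} = {s, r, q, v, u}
cl∖int = {s, r, q, v, u}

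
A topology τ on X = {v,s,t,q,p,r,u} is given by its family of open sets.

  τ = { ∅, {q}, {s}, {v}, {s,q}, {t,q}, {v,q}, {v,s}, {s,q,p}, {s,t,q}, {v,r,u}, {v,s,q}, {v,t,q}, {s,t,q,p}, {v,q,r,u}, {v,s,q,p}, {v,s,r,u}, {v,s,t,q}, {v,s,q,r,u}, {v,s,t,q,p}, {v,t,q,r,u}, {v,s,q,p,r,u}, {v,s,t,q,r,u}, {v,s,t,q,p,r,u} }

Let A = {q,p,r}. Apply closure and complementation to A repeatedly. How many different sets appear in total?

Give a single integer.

10

complement {v,s,t,u}; its interior {v,s}; cl(A) = X∖{v,s} = {t,q,p,r,u}
With k = closure, c = complement:
  1. A     = {q,p,r}
  2. kA    = {t,q,p,r,u}
  3. cA    = {v,s,t,u}
  4. ckA   = {v,s}
  5. kcA   = {v,s,t,p,r,u}
  6. kckA  = {v,s,p,r,u}
  7. ckcA  = {q}
  8. ckckA = {t,q}
  9. kckcA = {t,q,p}
  10. ckckcA = {v,s,r,u}
k, c of each give nothing new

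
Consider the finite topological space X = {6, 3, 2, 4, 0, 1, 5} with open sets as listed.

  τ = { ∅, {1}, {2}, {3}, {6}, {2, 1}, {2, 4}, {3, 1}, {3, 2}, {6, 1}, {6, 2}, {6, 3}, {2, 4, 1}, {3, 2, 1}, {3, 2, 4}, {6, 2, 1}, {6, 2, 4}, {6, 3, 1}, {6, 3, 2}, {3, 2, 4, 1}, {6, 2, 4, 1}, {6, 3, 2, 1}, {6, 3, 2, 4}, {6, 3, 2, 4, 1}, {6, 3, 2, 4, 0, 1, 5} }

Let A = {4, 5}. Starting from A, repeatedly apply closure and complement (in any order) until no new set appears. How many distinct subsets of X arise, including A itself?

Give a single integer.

6

complement {6, 3, 2, 0, 1}; its interior {6, 3, 2, 1}; cl(A) = X∖{6, 3, 2, 1} = {4, 0, 5}
With k = closure, c = complement:
  1. A     = {4, 5}
  2. kA    = {4, 0, 5}
  3. cA    = {6, 3, 2, 0, 1}
  4. ckA   = {6, 3, 2, 1}
  5. kcA   = {6, 3, 2, 4, 0, 1, 5}
  6. ckcA  = ∅
k, c of each give nothing new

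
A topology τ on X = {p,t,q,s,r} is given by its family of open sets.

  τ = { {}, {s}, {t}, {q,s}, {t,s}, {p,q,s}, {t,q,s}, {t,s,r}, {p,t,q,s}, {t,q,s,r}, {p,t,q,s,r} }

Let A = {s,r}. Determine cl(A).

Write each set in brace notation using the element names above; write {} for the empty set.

complement {p,t,q}; its interior {t}; cl(A) = X∖{t} = {p,q,s,r}

{p,q,s,r}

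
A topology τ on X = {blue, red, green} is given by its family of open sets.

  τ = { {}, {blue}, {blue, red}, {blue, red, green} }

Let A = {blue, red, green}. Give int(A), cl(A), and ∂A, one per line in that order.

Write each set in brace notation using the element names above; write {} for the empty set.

U open, U⊆A: {}, {blue}, {blue, red}, {blue, red, green}. int(A) = ⋃ = {blue, red, green}
X∖A={}, int(X∖A)={}, hence cl(A)={blue, red, green}
∂A: remove int from cl → {}

int(A) = {blue, red, green}
cl(A)  = {blue, red, green}
∂A     = {}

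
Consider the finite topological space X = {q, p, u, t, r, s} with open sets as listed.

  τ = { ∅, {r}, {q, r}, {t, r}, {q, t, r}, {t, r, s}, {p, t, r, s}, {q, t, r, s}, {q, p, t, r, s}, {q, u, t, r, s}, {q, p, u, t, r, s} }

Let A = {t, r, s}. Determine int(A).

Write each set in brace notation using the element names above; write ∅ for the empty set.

{t, r, s}

U open, U⊆A: ∅, {r}, {t, r}, {t, r, s}. int(A) = ⋃ = {t, r, s}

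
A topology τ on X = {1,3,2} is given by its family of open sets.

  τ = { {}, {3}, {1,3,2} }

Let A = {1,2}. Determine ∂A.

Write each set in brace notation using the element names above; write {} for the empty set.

{1,2}

interior: largest open inside A is {} (from {})
cl via duality: int({3}) = {3}, so X∖{3} = {1,2}
cl∖int = {1,2}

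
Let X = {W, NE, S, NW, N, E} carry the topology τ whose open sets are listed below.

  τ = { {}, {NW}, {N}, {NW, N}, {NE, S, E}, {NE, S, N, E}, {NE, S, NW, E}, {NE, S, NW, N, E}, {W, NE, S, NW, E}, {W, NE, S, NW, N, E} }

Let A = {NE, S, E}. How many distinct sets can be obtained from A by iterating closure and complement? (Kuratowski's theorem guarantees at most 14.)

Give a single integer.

4

closure: X∖int(X∖A) = X∖{NW, N} = {W, NE, S, E}
Let k=closure and c=complement:
  1. A     = {NE, S, E}
  2. kA    = {W, NE, S, E}
  3. cA    = {W, NW, N}
  4. ckA   = {NW, N}
— saturated at 4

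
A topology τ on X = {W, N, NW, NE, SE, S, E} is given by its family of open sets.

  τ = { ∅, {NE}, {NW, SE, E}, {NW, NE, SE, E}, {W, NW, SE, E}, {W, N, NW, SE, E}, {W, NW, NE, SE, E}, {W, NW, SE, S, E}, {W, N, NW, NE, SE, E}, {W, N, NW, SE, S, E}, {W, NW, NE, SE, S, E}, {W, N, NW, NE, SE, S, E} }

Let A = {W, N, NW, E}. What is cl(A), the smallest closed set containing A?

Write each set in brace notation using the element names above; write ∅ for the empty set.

cl via duality: int({NE, SE, S}) = {NE}, so X∖{NE} = {W, N, NW, SE, S, E}

{W, N, NW, SE, S, E}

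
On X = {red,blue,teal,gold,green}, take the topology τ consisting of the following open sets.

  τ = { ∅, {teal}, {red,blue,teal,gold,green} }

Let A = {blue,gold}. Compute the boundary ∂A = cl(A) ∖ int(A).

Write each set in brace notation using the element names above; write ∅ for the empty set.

{red,blue,gold,green}

open subsets of A: ∅; so int(A) = ∅
closure: X∖int(X∖A) = X∖{teal} = {red,blue,gold,green}
∂A = {red,blue,gold,green} minus ∅ = {red,blue,gold,green}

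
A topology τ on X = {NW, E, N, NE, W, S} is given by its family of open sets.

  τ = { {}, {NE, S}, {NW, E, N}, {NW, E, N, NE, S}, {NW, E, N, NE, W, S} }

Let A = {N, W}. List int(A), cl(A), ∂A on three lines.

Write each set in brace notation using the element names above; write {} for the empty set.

int(A) = {}
cl(A)  = {NW, E, N, W}
∂A     = {NW, E, N, W}

interior: largest open inside A is {} (from {})
cl via duality: int({NW, E, NE, S}) = {NE, S}, so X∖{NE, S} = {NW, E, N, W}
cl∖int = {NW, E, N, W}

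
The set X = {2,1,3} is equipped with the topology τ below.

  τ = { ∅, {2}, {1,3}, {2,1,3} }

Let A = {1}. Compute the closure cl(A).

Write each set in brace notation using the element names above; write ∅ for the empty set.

{1,3}

closure: X∖int(X∖A) = X∖{2} = {1,3}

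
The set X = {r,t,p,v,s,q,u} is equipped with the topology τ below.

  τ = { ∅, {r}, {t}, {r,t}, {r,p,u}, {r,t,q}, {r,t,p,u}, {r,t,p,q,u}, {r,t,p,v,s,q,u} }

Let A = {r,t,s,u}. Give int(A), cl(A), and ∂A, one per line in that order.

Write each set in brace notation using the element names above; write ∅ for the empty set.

interior: largest open inside A is {r,t} (from ∅, {t}, {r}, {r,t})
cl via duality: int({p,v,q}) = ∅, so X∖∅ = {r,t,p,v,s,q,u}
cl∖int = {p,v,s,q,u}

int(A) = {r,t}
cl(A)  = {r,t,p,v,s,q,u}
∂A     = {p,v,s,q,u}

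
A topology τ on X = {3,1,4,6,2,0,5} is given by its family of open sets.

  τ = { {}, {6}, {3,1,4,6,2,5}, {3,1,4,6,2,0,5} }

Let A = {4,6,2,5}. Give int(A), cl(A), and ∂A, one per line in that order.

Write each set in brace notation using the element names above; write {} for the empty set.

U open, U⊆A: {}, {6}. int(A) = ⋃ = {6}
X∖A={3,1,0}, int(X∖A)={}, hence cl(A)={3,1,4,6,2,0,5}
∂A: remove int from cl → {3,1,4,2,0,5}

int(A) = {6}
cl(A)  = {3,1,4,6,2,0,5}
∂A     = {3,1,4,2,0,5}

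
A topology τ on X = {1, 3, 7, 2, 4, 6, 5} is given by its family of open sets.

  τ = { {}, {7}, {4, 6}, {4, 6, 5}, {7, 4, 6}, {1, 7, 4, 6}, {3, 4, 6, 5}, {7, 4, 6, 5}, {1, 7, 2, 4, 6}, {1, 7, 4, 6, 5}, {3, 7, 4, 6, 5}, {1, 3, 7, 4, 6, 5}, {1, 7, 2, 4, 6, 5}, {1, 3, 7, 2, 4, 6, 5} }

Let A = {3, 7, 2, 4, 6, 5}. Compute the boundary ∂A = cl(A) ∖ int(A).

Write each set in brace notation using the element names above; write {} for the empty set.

interior: largest open inside A is {3, 7, 4, 6, 5} (from {}, {7}, {4, 6}, {7, 4, 6}, {4, 6, 5}, {3, 4, 6, 5}, {7, 4, 6, 5}, {3, 7, 4, 6, 5})
cl via duality: int({1}) = {}, so X∖{} = {1, 3, 7, 2, 4, 6, 5}
cl∖int = {1, 2}

{1, 2}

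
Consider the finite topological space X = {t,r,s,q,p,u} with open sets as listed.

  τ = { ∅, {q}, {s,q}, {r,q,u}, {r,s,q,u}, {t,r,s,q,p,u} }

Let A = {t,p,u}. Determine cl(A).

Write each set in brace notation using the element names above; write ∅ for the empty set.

cl via duality: int({r,s,q}) = {s,q}, so X∖{s,q} = {t,r,p,u}

{t,r,p,u}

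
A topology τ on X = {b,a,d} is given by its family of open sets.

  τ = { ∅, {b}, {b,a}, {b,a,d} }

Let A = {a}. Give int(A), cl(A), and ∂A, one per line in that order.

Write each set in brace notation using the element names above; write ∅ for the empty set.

int(A) = ∅
cl(A)  = {a,d}
∂A     = {a,d}

U open, U⊆A: ∅. int(A) = ⋃ = ∅
X∖A={b,d}, int(X∖A)={b}, hence cl(A)={a,d}
∂A: remove int from cl → {a,d}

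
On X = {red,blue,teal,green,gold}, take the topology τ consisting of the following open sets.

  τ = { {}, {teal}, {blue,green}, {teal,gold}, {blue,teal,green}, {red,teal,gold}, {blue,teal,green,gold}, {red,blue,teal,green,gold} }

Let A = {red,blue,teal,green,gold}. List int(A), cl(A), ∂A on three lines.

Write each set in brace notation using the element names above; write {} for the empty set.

int(A) = {red,blue,teal,green,gold}
cl(A)  = {red,blue,teal,green,gold}
∂A     = {}

opens ⊆ A: {}, {teal}, {blue,green}, {teal,gold}, {blue,teal,green}, {red,teal,gold}, {blue,teal,green,gold}, {red,blue,teal,green,gold}; union → int = {red,blue,teal,green,gold}
complement {}; its interior {}; cl(A) = X∖{} = {red,blue,teal,green,gold}
boundary = {red,blue,teal,green,gold} ∖ {red,blue,teal,green,gold} = {}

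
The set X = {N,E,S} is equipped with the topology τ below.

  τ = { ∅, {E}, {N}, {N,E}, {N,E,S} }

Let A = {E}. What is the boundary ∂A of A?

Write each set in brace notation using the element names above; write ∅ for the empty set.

{S}

open subsets of A: ∅, {E}; so int(A) = {E}
closure: X∖int(X∖A) = X∖{N} = {E,S}
∂A = {E,S} minus {E} = {S}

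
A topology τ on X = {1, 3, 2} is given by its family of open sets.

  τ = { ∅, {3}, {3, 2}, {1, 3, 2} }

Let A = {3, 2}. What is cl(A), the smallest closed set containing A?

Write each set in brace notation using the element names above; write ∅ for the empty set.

{1, 3, 2}

complement {1}; its interior ∅; cl(A) = X∖∅ = {1, 3, 2}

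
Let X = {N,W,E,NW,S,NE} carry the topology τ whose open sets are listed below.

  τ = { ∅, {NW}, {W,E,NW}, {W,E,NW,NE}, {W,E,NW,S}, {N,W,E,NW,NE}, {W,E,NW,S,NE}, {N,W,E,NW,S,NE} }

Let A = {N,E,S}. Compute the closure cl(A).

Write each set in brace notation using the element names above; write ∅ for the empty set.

{N,W,E,S,NE}

closure: X∖int(X∖A) = X∖{NW} = {N,W,E,S,NE}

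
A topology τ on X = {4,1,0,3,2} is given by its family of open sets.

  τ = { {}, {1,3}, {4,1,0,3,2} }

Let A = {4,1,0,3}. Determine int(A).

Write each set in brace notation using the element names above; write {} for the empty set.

U open, U⊆A: {}, {1,3}. int(A) = ⋃ = {1,3}

{1,3}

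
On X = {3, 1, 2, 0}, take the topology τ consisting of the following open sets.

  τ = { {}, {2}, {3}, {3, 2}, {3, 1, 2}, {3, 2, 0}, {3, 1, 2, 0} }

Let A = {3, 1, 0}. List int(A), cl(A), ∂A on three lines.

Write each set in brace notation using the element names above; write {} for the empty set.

opens ⊆ A: {}, {3}; union → int = {3}
complement {2}; its interior {2}; cl(A) = X∖{2} = {3, 1, 0}
boundary = {3, 1, 0} ∖ {3} = {1, 0}

int(A) = {3}
cl(A)  = {3, 1, 0}
∂A     = {1, 0}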